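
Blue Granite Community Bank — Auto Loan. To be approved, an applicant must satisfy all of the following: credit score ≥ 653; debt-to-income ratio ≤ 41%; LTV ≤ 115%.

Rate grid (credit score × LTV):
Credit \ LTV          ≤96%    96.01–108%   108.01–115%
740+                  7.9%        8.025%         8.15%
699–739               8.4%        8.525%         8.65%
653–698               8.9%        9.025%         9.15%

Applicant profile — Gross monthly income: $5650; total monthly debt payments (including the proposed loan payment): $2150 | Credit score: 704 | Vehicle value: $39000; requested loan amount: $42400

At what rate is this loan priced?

Credit score 704 ≥ 653; DTI: 2,150 ÷ 5,650 = 38.1%, within the 41% cap
LTV: 42,400 ÷ 39,000 = 108.7%, within 115% cap
Score 704 is in the 699–739 band; LTV 108.7% is in the 108.01–115% band → 8.65%.

8.65%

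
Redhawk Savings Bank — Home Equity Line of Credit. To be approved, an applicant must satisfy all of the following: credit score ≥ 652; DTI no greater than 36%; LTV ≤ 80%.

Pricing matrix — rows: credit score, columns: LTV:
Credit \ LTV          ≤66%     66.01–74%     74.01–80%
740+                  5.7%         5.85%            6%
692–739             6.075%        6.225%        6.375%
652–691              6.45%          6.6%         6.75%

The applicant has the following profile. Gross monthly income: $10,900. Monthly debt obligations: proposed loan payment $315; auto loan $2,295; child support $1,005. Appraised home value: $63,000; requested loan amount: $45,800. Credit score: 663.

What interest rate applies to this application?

6.6%

Credit score 663 ≥ 652; Total monthly debts = (315 + 2,295 + 1,005) = 3,615. DTI: 3,615 ÷ 10,900 = 33.2%, within the 36% cap
LTV = 45,800/63,000 = 72.7% ≤ 80%
Row: 663 falls in 652–691. Column: 72.7% falls in 66.01–74%. Rate = 6.6%.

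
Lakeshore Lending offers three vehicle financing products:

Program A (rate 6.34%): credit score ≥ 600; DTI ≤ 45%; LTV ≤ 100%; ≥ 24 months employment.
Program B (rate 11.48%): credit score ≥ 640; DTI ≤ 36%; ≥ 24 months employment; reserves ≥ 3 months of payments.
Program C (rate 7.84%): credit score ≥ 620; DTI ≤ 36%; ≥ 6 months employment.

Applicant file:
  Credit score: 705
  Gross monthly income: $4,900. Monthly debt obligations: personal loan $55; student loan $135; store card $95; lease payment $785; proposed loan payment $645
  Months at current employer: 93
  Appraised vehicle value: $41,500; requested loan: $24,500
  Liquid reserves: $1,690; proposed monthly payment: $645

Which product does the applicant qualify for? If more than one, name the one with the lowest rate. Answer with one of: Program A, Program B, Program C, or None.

Program A

Total debts = (55 + 135 + 95 + 785 + 645) = 1,715; DTI = 1,715/4,900 = 35%.
LTV = 24,500/41,500 = 59%.
Reserves = 1,690/645 = 2.6 months.
Program A: score 705 ≥ 600; DTI 35% ≤ 45%; LTV 59% ≤ 100%; employment 93 ≥ 24 mo → qualifies.
Program B: score 705 ≥ 640; DTI 35% ≤ 36%; employment 93 ≥ 24 mo; reserves 2.6 < 3 mo → does not qualify.
Program C: score 705 ≥ 620; DTI 35% ≤ 36%; employment 93 ≥ 6 mo → qualifies.
Qualifying: Program A, Program C. Lowest rate is 6.34% → Program A.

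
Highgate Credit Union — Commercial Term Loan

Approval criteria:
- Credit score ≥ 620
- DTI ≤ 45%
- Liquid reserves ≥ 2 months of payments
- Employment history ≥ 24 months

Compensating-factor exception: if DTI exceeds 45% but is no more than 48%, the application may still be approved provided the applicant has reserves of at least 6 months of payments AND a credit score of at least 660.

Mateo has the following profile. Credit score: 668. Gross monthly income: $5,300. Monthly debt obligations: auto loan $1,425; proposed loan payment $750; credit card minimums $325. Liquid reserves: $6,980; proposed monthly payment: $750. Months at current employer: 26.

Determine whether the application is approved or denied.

Approved

Credit score 668 ≥ 620 (meets base)
Total debts = (1,425 + 750 + 325) = 2,500. DTI: 2,500 ÷ 5,300 = 47.2%, over the 45% base limit.
Liquid reserves cover 6,980/750 = 9.3 months — ≥ 2 required
Employment 26 ≥ 24 months
DTI 47.2% is within the 45%–48% exception band; checking compensating factors.
Override check — reserves: 9.3 mo (ok); score: 668 (ok).
Both override conditions satisfied; DTI exception granted.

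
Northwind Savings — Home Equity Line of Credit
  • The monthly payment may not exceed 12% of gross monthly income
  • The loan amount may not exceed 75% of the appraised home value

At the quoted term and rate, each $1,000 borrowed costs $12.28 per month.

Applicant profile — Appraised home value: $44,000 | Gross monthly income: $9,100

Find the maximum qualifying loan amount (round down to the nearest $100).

$33,000

Payment cap: 12% × $9,100 = $1,092/month.
At $12.28 per $1,000, that supports 1,092/12.28 × 1,000 ≈ $88,925 → $88,900.
LTV cap: 75% × $44,000 = $33,000 → $33,000.
Binding constraint: loan-to-value.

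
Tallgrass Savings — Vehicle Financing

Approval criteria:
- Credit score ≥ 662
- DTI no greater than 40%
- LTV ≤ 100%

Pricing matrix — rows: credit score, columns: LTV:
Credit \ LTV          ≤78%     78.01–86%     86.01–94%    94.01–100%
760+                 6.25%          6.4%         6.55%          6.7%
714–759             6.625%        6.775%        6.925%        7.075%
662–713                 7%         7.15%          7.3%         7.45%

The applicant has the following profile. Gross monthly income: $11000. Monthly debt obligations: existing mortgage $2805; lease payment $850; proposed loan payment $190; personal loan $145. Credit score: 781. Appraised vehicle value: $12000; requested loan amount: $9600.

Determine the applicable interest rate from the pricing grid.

Credit score 781 ≥ 662; Total monthly debts = (2,805 + 850 + 190 + 145) = 3,990. DTI: 3,990 ÷ 11,000 = 36.3%, within the 40% cap
Loan-to-value = 9,600/12,000 = 80% — pass (100% max)
Score 781 is in the 760+ band; LTV 80% is in the 78.01–86% band → 6.4%.

6.4%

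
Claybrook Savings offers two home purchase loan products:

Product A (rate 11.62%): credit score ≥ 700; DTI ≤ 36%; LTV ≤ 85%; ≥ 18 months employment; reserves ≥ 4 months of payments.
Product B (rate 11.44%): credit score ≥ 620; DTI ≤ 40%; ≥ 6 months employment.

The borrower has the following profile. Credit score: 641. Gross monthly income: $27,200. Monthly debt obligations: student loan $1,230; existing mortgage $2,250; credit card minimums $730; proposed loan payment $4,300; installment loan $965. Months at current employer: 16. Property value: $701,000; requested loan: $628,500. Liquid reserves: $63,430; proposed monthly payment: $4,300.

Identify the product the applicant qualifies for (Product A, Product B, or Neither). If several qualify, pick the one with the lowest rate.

Product B

Total debts = (1,230 + 2,250 + 730 + 4,300 + 965) = 9,475; DTI = 9,475/27,200 = 34.8%.
LTV = 628,500/701,000 = 89.7%.
Reserves = 63,430/4,300 = 14.8 months.
Product A: score 641 < 700; DTI 34.8% ≤ 36%; LTV 89.7% > 85%; employment 16 < 18 mo; reserves 14.8 ≥ 4 mo → does not qualify.
Product B: score 641 ≥ 620; DTI 34.8% ≤ 40%; employment 16 ≥ 6 mo → qualifies.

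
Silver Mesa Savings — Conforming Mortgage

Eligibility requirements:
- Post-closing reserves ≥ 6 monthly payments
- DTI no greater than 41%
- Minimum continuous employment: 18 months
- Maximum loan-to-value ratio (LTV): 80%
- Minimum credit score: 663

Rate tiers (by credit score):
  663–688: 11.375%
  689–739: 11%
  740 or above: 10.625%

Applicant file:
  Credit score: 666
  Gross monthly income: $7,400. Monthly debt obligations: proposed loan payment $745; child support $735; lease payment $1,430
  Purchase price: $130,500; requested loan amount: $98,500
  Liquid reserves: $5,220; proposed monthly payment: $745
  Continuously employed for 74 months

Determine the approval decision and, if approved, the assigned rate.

Credit score 666 ≥ 663 (meets minimum)
Liquid reserves cover 5,220/745 = 7.0 months — ≥ 6 required
Total monthly debts = (745 + 735 + 1,430) = 2,910. DTI: 2,910 ÷ 7,400 = 39.3%, within the 41% cap
Employment 74 ≥ 18 months
Loan-to-value = 98,500/130,500 = 75.5% — pass (80% max)
All requirements met. Score 666 falls in the 663–688 tier → 11.375%.

Approved at 11.375%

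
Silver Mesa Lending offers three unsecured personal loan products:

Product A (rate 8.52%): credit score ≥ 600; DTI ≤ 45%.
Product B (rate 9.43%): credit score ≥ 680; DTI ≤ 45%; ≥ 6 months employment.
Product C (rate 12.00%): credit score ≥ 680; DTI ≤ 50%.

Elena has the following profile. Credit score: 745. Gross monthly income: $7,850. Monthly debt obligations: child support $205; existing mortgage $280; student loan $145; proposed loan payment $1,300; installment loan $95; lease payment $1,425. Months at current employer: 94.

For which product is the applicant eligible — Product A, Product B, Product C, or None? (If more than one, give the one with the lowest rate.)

Product A

Total debts = (205 + 280 + 145 + 1,300 + 95 + 1,425) = 3,450; DTI = 3,450/7,850 = 43.9%.
Product A: score 745 ≥ 600; DTI 43.9% ≤ 45% → qualifies.
Product B: score 745 ≥ 680; DTI 43.9% ≤ 45%; employment 94 ≥ 6 mo → qualifies.
Product C: score 745 ≥ 680; DTI 43.9% ≤ 50% → qualifies.
Qualifying: Product A, Product B, Product C. Lowest rate is 8.52% → Product A.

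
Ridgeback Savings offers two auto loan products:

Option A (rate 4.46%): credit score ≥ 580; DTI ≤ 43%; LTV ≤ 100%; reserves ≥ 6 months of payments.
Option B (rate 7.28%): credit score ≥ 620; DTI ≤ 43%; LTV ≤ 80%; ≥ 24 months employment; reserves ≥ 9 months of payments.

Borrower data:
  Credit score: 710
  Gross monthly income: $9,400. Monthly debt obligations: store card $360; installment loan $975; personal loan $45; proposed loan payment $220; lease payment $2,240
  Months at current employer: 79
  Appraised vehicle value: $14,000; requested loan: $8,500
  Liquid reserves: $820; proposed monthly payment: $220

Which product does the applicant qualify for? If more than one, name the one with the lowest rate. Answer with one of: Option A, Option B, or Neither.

Total debts = (360 + 975 + 45 + 220 + 2,240) = 3,840; DTI = 3,840/9,400 = 40.9%.
LTV = 8,500/14,000 = 60.7%.
Reserves = 820/220 = 3.7 months.
Option A: score 710 ≥ 580; DTI 40.9% ≤ 43%; LTV 60.7% ≤ 100%; reserves 3.7 < 6 mo → does not qualify.
Option B: score 710 ≥ 620; DTI 40.9% ≤ 43%; LTV 60.7% ≤ 80%; employment 79 ≥ 24 mo; reserves 3.7 < 9 mo → does not qualify.

Neither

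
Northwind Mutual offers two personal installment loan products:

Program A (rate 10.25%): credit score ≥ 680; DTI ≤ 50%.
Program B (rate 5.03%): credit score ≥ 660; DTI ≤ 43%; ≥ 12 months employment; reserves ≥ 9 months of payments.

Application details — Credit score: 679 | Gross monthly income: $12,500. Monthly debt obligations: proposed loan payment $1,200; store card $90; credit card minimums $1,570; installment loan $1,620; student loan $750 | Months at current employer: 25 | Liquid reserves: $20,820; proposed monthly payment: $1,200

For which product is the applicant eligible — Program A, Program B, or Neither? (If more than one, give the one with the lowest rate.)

Total debts = (1,200 + 90 + 1,570 + 1,620 + 750) = 5,230; DTI = 5,230/12,500 = 41.8%.
Reserves = 20,820/1,200 = 17.4 months.
Program A: score 679 < 680; DTI 41.8% ≤ 50% → does not qualify.
Program B: score 679 ≥ 660; DTI 41.8% ≤ 43%; employment 25 ≥ 12 mo; reserves 17.4 ≥ 9 mo → qualifies.

Program B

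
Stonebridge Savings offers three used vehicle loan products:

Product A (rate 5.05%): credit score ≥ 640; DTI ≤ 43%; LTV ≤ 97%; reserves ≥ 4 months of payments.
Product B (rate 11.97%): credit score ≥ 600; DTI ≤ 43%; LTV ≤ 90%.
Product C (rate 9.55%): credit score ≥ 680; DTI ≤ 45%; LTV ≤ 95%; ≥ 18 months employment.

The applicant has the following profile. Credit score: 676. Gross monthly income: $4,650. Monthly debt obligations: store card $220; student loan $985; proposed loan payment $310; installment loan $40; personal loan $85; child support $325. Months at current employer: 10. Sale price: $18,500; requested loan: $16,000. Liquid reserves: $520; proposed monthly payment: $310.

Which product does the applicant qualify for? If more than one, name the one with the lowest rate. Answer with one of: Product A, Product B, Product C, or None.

Product B

Total debts = (220 + 985 + 310 + 40 + 85 + 325) = 1,965; DTI = 1,965/4,650 = 42.3%.
LTV = 16,000/18,500 = 86.5%.
Reserves = 520/310 = 1.7 months.
Product A: score 676 ≥ 640; DTI 42.3% ≤ 43%; LTV 86.5% ≤ 97%; reserves 1.7 < 4 mo → does not qualify.
Product B: score 676 ≥ 600; DTI 42.3% ≤ 43%; LTV 86.5% ≤ 90% → qualifies.
Product C: score 676 < 680; DTI 42.3% ≤ 45%; LTV 86.5% ≤ 95%; employment 10 < 18 mo → does not qualify.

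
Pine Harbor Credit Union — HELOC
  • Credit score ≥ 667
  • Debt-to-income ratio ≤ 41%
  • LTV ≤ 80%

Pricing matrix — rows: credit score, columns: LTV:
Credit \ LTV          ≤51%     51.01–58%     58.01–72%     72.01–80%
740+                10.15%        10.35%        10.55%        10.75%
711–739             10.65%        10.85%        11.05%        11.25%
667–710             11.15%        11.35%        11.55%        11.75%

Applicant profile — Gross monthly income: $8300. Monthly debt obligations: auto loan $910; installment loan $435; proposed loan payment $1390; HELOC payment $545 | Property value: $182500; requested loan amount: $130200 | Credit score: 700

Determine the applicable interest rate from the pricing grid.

11.55%

Credit score 700 ≥ 667; Total monthly debts = (910 + 435 + 1,390 + 545) = 3,280. Debt-to-income = 3,280/8,300 = 39.5% — meets 41% limit
LTV: 130,200 ÷ 182,500 = 71.3%, within 80% cap
Score 700 is in the 667–710 band; LTV 71.3% is in the 58.01–72% band → 11.55%.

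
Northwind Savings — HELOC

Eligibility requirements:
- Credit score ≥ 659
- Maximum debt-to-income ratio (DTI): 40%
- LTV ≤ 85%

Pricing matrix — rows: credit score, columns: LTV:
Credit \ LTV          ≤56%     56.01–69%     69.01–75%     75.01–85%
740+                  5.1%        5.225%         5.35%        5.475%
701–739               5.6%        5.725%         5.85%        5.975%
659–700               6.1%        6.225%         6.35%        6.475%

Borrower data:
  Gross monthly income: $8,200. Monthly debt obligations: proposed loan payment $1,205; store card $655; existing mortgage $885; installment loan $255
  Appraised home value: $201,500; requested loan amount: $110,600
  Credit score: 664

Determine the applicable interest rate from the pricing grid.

Credit score 664 ≥ 659; Total monthly debts = (1,205 + 655 + 885 + 255) = 3,000. DTI = 3,000/8,200 = 36.6% ≤ 40%
LTV = 110,600/201,500 = 54.9% ≤ 85%
Credit 664 → row 659–700; LTV 54.9% → column ≤56%. Grid cell → 6.1%.

6.1%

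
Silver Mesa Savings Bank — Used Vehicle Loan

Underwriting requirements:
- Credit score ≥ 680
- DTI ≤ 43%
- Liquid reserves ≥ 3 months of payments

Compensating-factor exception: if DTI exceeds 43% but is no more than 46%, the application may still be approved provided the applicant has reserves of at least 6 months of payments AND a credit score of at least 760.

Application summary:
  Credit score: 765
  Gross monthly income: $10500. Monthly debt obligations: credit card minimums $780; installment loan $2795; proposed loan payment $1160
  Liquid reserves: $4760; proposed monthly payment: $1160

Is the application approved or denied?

Credit score 765 ≥ 680 (meets base)
Total debts = (780 + 2,795 + 1,160) = 4,735. DTI: 4,735 ÷ 10,500 = 45.1%, over the 43% base limit.
Liquid reserves cover 4,760/1,160 = 4.1 months — ≥ 3 required
DTI 45.1% is within the 43%–46% exception band; checking compensating factors.
Override check — reserves: 4.1 mo (short of 6); score: 765 (ok).
Override conditions not both satisfied; exception does not apply.

Denied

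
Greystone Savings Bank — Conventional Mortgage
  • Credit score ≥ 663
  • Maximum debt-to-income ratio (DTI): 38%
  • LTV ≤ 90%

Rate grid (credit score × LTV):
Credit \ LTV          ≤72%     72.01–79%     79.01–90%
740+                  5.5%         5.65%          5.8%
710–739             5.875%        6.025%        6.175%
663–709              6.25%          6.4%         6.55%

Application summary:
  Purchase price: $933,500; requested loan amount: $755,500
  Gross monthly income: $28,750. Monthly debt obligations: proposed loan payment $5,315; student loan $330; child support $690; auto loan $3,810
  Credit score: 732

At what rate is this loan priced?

6.175%

Credit score 732 ≥ 663; Total monthly debts = (5,315 + 330 + 690 + 3,810) = 10,145. Debt-to-income = 10,145/28,750 = 35.3% — meets 38% limit
Loan-to-value = 755,500/933,500 = 80.9% — pass (90% max)
Credit 732 → row 710–739; LTV 80.9% → column 79.01–90%. Grid cell → 6.175%.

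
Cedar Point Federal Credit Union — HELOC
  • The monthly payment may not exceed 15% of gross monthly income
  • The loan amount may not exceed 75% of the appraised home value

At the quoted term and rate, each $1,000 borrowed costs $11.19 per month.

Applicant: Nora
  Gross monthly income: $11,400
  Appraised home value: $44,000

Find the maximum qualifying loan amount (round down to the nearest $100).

$33,000

Payment cap: 15% × $11,400 = $1,710/month.
At $11.19 per $1,000, that supports 1,710/11.19 × 1,000 ≈ $152,815 → $152,800.
LTV cap: 75% × $44,000 = $33,000 → $33,000.
Binding constraint: loan-to-value.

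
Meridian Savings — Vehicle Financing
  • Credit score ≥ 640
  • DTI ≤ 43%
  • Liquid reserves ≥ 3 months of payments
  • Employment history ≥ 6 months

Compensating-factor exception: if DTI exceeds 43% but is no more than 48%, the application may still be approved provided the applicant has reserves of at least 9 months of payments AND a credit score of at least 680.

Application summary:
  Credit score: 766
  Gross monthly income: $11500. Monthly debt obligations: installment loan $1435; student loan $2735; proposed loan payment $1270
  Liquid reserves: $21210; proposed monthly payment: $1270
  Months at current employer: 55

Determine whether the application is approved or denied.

Credit score 766 ≥ 640 (meets base)
Total debts = (1,435 + 2,735 + 1,270) = 5,440. DTI: 5,440 ÷ 11,500 = 47.3%, over the 43% base limit.
Reserves = 21,210/1,270 = 16.7 months ≥ 3
Employment 55 ≥ 6 months
DTI 47.3% is within the 43%–48% exception band; checking compensating factors.
Reserves 16.7 ≥ 9 months; credit score 766 ≥ 680.
Both compensating conditions met → exception applies.

Approved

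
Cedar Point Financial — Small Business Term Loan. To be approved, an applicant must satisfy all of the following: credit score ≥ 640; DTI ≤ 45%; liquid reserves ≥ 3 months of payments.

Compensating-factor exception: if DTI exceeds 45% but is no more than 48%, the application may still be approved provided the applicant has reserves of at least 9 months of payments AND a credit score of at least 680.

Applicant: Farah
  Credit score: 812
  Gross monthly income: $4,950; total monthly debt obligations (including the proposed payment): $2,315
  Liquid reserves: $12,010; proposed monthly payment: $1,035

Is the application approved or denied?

Credit score 812 ≥ 640 (meets base)
DTI: 2,315 ÷ 4,950 = 46.8%, over the 45% base limit.
Reserves: 12,010 ÷ 1,035 = 11.6 months (meets 3-month minimum)
DTI 46.8% is within the 45%–48% exception band; checking compensating factors.
Reserves 11.6 ≥ 9 months; credit score 812 ≥ 680.
Both compensating conditions met → exception applies.

Approved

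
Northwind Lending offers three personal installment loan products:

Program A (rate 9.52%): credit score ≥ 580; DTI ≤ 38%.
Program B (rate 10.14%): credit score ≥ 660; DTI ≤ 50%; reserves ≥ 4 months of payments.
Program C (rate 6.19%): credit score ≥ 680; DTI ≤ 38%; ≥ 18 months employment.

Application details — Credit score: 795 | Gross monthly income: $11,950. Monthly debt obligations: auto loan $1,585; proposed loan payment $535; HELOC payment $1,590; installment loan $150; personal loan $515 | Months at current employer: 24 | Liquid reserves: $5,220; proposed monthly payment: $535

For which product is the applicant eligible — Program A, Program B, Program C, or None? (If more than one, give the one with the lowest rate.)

Total debts = (1,585 + 535 + 1,590 + 150 + 515) = 4,375; DTI = 4,375/11,950 = 36.6%.
Reserves = 5,220/535 = 9.8 months.
Program A: score 795 ≥ 580; DTI 36.6% ≤ 38% → qualifies.
Program B: score 795 ≥ 660; DTI 36.6% ≤ 50%; reserves 9.8 ≥ 4 mo → qualifies.
Program C: score 795 ≥ 680; DTI 36.6% ≤ 38%; employment 24 ≥ 18 mo → qualifies.
Qualifying: Program A, Program B, Program C. Lowest rate is 6.19% → Program C.

Program C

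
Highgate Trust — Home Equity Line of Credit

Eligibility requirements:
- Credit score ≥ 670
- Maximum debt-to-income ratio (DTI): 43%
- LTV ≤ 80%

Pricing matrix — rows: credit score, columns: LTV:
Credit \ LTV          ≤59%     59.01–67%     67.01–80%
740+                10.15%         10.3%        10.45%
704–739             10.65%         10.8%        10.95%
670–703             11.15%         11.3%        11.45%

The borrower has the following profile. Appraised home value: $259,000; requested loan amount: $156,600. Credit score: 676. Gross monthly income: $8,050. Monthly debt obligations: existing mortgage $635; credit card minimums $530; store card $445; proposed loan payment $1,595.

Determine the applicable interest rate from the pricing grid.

11.3%

Credit score 676 ≥ 670; Total monthly debts = (635 + 530 + 445 + 1,595) = 3,205. DTI = 3,205/8,050 = 39.8% ≤ 43%
Loan-to-value = 156,600/259,000 = 60.5% — pass (80% max)
Row: 676 falls in 670–703. Column: 60.5% falls in 59.01–67%. Rate = 11.3%.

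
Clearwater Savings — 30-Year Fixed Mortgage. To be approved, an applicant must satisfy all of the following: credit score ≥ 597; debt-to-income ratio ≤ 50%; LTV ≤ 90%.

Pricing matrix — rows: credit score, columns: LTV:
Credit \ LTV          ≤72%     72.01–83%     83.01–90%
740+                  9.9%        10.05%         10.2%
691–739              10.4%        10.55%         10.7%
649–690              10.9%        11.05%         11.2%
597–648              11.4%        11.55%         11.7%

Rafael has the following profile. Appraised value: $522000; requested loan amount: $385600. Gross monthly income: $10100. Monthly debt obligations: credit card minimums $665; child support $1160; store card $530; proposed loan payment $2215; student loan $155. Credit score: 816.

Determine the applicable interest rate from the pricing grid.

Credit score 816 ≥ 597; Total monthly debts = (665 + 1,160 + 530 + 2,215 + 155) = 4,725. DTI: 4,725 ÷ 10,100 = 46.8%, within the 50% cap
LTV = 385,600/522,000 = 73.9% ≤ 90%
Credit 816 → row 740+; LTV 73.9% → column 72.01–83%. Grid cell → 10.05%.

10.05%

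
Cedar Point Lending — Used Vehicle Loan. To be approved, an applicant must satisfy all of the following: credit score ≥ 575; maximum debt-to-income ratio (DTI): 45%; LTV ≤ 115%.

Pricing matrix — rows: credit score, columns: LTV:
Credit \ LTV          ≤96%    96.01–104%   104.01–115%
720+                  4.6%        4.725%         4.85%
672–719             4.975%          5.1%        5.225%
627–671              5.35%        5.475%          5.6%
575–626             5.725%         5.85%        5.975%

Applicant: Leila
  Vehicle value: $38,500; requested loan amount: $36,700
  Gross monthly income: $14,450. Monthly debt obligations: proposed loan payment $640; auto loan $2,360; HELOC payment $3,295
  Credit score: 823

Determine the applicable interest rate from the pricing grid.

4.6%

Credit score 823 ≥ 575; Total monthly debts = (640 + 2,360 + 3,295) = 6,295. DTI = 6,295/14,450 = 43.6% ≤ 45%
LTV = 36,700/38,500 = 95.3% ≤ 115%
Credit 823 → row 720+; LTV 95.3% → column ≤96%. Grid cell → 4.6%.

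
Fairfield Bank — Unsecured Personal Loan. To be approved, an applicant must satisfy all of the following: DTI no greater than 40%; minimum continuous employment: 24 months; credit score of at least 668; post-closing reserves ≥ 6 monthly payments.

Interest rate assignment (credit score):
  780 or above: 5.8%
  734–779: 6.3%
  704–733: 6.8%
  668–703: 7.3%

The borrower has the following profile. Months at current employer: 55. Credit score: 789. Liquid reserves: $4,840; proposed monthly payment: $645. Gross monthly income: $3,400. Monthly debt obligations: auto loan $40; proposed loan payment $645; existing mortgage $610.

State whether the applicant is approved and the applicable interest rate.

Credit score 789 ≥ 668 (meets minimum)
Reserves: 4,840 ÷ 645 = 7.5 months (meets 6-month minimum)
Employment 55 ≥ 24 months
Total monthly debts = (40 + 645 + 610) = 1,295. DTI = 1,295/3,400 = 38.1% ≤ 40%
All requirements met. Score 789 falls in the 780 or above tier → 5.8%.

Approved at 5.8%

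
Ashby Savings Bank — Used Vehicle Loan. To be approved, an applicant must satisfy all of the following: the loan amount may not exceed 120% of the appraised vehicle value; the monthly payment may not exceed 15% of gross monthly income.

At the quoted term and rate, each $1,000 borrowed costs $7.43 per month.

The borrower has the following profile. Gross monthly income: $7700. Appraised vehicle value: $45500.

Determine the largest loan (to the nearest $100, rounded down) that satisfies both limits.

Payment cap: 15% × $7,700 = $1,155/month.
At $7.43 per $1,000, that supports 1,155/7.43 × 1,000 ≈ $155,450 → $155,400.
LTV cap: 120% × $45,500 = $54,600 → $54,600.
Binding constraint: loan-to-value.

$54,600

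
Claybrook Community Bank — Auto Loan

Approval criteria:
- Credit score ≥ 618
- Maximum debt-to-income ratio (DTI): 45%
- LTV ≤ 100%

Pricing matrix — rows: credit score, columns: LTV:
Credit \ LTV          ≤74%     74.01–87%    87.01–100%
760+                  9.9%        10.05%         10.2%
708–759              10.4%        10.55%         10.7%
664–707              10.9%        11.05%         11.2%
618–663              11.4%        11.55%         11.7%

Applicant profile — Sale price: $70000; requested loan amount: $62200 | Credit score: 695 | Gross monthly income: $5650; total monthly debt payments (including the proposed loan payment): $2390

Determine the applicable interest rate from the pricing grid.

11.2%

Credit score 695 ≥ 618; Debt-to-income = 2,390/5,650 = 42.3% — meets 45% limit
Loan-to-value = 62,200/70,000 = 88.9% — pass (100% max)
Credit 695 → row 664–707; LTV 88.9% → column 87.01–100%. Grid cell → 11.2%.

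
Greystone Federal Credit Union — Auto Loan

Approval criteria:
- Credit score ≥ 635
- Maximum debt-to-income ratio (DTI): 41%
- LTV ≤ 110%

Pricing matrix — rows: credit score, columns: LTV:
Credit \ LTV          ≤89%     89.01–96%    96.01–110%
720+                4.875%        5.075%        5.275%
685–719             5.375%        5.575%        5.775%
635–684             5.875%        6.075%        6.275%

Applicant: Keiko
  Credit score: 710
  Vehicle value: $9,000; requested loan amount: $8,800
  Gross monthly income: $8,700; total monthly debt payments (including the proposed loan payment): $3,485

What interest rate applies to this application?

5.775%

Credit score 710 ≥ 635; DTI = 3,485/8,700 = 40.1% ≤ 41%
LTV = 8,800/9,000 = 97.8% ≤ 110%
Credit 710 → row 685–719; LTV 97.8% → column 96.01–110%. Grid cell → 5.775%.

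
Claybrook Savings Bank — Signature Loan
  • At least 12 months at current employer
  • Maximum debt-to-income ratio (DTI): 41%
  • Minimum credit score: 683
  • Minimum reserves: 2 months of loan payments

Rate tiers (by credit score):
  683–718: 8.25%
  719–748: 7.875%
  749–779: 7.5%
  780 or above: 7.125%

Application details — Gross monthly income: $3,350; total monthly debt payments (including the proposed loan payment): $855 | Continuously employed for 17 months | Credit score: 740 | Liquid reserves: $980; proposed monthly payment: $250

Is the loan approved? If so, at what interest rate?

Credit score 740 ≥ 683 (meets minimum)
Employment 17 ≥ 12 months
DTI = 855/3,350 = 25.5% ≤ 41%
Reserves: 980 ÷ 250 = 3.9 months (meets 2-month minimum)
All requirements met. Score 740 falls in the 719–748 tier → 7.875%.

Approved at 7.875%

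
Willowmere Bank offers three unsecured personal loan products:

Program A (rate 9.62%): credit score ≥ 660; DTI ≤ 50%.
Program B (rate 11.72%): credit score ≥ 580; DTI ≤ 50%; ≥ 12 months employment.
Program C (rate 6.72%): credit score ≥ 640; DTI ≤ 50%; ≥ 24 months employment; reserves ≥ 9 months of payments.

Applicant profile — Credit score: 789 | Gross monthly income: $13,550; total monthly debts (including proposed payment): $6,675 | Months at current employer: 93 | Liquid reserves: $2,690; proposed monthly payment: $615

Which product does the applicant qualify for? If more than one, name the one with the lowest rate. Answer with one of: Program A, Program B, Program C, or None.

Program A

DTI = 6,675/13,550 = 49.3%.
Reserves = 2,690/615 = 4.4 months.
Program A: score 789 ≥ 660; DTI 49.3% ≤ 50% → qualifies.
Program B: score 789 ≥ 580; DTI 49.3% ≤ 50%; employment 93 ≥ 12 mo → qualifies.
Program C: score 789 ≥ 640; DTI 49.3% ≤ 50%; employment 93 ≥ 24 mo; reserves 4.4 < 9 mo → does not qualify.
Qualifying: Program A, Program B. Lowest rate is 9.62% → Program A.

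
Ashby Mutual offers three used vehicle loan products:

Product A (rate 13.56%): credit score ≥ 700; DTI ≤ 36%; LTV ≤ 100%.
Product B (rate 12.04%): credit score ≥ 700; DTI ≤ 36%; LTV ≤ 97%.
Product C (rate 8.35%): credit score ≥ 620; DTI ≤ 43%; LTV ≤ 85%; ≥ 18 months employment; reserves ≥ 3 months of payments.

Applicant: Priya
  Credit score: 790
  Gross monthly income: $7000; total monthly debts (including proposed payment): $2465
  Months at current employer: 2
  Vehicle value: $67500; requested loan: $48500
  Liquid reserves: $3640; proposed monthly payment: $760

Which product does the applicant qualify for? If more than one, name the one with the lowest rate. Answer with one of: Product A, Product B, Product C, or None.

Product B

DTI = 2,465/7,000 = 35.2%.
LTV = 48,500/67,500 = 71.9%.
Reserves = 3,640/760 = 4.8 months.
Product A: score 790 ≥ 700; DTI 35.2% ≤ 36%; LTV 71.9% ≤ 100% → qualifies.
Product B: score 790 ≥ 700; DTI 35.2% ≤ 36%; LTV 71.9% ≤ 97% → qualifies.
Product C: score 790 ≥ 620; DTI 35.2% ≤ 43%; LTV 71.9% ≤ 85%; employment 2 < 18 mo; reserves 4.8 ≥ 3 mo → does not qualify.
Qualifying: Product A, Product B. Lowest rate is 12.04% → Product B.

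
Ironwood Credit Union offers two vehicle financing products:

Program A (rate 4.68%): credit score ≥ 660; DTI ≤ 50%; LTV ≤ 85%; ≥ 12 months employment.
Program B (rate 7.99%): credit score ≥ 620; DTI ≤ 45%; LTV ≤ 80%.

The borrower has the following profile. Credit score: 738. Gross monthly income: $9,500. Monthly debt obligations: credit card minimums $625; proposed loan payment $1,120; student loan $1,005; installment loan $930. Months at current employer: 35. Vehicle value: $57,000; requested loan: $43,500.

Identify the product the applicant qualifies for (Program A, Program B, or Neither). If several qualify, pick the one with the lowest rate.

Program A

Total debts = (625 + 1,120 + 1,005 + 930) = 3,680; DTI = 3,680/9,500 = 38.7%.
LTV = 43,500/57,000 = 76.3%.
Program A: score 738 ≥ 660; DTI 38.7% ≤ 50%; LTV 76.3% ≤ 85%; employment 35 ≥ 12 mo → qualifies.
Program B: score 738 ≥ 620; DTI 38.7% ≤ 45%; LTV 76.3% ≤ 80% → qualifies.
Qualifying: Program A, Program B. Lowest rate is 4.68% → Program A.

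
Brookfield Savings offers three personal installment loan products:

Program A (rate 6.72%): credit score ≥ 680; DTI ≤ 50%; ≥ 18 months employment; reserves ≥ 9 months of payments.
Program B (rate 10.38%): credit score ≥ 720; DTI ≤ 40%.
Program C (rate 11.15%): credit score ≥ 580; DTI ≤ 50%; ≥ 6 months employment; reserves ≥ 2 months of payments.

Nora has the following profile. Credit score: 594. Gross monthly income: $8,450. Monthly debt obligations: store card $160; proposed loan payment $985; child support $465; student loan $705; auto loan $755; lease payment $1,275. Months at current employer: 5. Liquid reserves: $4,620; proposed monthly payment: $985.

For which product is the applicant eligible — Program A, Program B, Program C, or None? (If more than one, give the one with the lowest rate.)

Total debts = (160 + 985 + 465 + 705 + 755 + 1,275) = 4,345; DTI = 4,345/8,450 = 51.4%.
Reserves = 4,620/985 = 4.7 months.
Program A: score 594 < 680; DTI 51.4% > 50%; employment 5 < 18 mo; reserves 4.7 < 9 mo → does not qualify.
Program B: score 594 < 720; DTI 51.4% > 40% → does not qualify.
Program C: score 594 ≥ 580; DTI 51.4% > 50%; employment 5 < 6 mo; reserves 4.7 ≥ 2 mo → does not qualify.

None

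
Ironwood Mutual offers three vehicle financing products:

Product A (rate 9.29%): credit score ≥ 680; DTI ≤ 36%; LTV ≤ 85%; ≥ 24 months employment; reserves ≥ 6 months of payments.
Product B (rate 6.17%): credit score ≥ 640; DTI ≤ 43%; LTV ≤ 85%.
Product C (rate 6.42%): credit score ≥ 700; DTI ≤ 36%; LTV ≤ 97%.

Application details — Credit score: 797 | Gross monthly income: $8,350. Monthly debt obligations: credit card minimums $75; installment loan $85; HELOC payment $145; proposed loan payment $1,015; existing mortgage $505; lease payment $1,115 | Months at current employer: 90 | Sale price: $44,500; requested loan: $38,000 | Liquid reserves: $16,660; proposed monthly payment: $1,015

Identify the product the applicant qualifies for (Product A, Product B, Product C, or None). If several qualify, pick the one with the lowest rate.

Total debts = (75 + 85 + 145 + 1,015 + 505 + 1,115) = 2,940; DTI = 2,940/8,350 = 35.2%.
LTV = 38,000/44,500 = 85.4%.
Reserves = 16,660/1,015 = 16.4 months.
Product A: score 797 ≥ 680; DTI 35.2% ≤ 36%; LTV 85.4% > 85%; employment 90 ≥ 24 mo; reserves 16.4 ≥ 6 mo → does not qualify.
Product B: score 797 ≥ 640; DTI 35.2% ≤ 43%; LTV 85.4% > 85% → does not qualify.
Product C: score 797 ≥ 700; DTI 35.2% ≤ 36%; LTV 85.4% ≤ 97% → qualifies.

Product C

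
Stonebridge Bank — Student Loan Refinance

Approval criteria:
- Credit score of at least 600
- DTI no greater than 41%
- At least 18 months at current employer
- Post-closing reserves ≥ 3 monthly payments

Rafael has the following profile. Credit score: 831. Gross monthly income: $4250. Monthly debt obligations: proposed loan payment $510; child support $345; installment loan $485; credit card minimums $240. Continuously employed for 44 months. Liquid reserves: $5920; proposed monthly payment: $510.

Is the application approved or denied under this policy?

Credit score 831 ≥ 600 (meets)
Total monthly debts = (510 + 345 + 485 + 240) = 1,580. DTI: 1,580 ÷ 4,250 = 37.2%, within the 41% cap
Employment 44 ≥ 18 months
Reserves = 5,920/510 = 11.6 months ≥ 3
All criteria satisfied.

Approved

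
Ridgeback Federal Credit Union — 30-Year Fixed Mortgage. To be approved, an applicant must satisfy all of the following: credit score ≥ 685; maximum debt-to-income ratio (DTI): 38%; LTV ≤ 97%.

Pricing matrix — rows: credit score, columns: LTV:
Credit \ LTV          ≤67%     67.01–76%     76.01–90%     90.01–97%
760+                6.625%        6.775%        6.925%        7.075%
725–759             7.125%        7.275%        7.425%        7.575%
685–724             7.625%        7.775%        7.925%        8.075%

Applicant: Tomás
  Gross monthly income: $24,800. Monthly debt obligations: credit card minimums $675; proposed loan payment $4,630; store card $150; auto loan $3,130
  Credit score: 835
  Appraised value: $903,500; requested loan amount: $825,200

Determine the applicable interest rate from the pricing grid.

7.075%

Credit score 835 ≥ 685; Total monthly debts = (675 + 4,630 + 150 + 3,130) = 8,585. Debt-to-income = 8,585/24,800 = 34.6% — meets 38% limit
Loan-to-value = 825,200/903,500 = 91.3% — pass (97% max)
Credit 835 → row 760+; LTV 91.3% → column 90.01–97%. Grid cell → 7.075%.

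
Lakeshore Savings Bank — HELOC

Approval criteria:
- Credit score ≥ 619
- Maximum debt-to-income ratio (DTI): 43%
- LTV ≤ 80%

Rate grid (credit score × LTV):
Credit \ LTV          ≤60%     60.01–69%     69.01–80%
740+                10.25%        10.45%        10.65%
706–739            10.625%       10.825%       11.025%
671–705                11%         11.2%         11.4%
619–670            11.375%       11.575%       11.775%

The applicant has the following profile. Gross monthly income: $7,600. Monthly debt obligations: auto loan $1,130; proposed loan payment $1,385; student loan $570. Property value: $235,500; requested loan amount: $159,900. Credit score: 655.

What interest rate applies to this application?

Credit score 655 ≥ 619; Total monthly debts = (1,130 + 1,385 + 570) = 3,085. DTI: 3,085 ÷ 7,600 = 40.6%, within the 43% cap
Loan-to-value = 159,900/235,500 = 67.9% — pass (80% max)
Row: 655 falls in 619–670. Column: 67.9% falls in 60.01–69%. Rate = 11.575%.

11.575%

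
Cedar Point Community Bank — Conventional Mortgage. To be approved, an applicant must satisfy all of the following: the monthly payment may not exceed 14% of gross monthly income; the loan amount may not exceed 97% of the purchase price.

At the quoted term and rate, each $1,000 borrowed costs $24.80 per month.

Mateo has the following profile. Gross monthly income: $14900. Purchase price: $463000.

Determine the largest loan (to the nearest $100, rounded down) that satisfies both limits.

$84,100

Payment cap: 14% × $14,900 = $2,086/month.
At $24.80 per $1,000, that supports 2,086/24.80 × 1,000 ≈ $84,112 → $84,100.
LTV cap: 97% × $463,000 = $449,110 → $449,100.
Binding constraint: payment-to-income.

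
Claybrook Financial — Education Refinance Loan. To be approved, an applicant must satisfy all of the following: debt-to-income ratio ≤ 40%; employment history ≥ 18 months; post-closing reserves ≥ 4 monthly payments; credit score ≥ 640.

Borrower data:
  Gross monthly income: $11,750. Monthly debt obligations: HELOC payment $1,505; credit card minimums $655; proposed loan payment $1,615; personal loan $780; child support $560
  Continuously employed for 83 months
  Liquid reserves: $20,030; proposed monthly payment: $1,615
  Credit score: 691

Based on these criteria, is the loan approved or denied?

Denied

Total monthly debts = (1,505 + 655 + 1,615 + 780 + 560) = 5,115. DTI: 5,115 ÷ 11,750 = 43.5%, exceeds the 40% cap
Employment 83 ≥ 18 months
Reserves = 20,030/1,615 = 12.4 months ≥ 4
Credit score 691 ≥ 640 (meets)
Fails on DTI.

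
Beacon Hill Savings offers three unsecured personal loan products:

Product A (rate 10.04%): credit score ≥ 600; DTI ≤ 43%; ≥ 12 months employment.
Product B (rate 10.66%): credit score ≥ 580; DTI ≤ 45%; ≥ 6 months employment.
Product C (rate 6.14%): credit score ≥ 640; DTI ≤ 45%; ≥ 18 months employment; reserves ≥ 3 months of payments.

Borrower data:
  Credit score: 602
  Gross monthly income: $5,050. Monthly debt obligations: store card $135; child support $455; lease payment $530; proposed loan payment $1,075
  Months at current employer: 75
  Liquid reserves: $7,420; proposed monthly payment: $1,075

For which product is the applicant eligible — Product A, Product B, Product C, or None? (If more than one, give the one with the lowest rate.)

Total debts = (135 + 455 + 530 + 1,075) = 2,195; DTI = 2,195/5,050 = 43.5%.
Reserves = 7,420/1,075 = 6.9 months.
Product A: score 602 ≥ 600; DTI 43.5% > 43%; employment 75 ≥ 12 mo → does not qualify.
Product B: score 602 ≥ 580; DTI 43.5% ≤ 45%; employment 75 ≥ 6 mo → qualifies.
Product C: score 602 < 640; DTI 43.5% ≤ 45%; employment 75 ≥ 18 mo; reserves 6.9 ≥ 3 mo → does not qualify.

Product B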